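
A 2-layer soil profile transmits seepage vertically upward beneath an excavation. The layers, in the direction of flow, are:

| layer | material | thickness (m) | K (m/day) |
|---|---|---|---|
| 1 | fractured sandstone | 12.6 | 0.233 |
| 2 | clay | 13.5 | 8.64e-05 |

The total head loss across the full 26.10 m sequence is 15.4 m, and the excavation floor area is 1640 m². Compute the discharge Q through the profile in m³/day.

0.162

Flow is perpendicular to layering, so the layers act in series and the equivalent K is the thickness-weighted harmonic mean.
Total thickness L = 12.6 + 13.5 = 26.10 m.
Σ(b_i/K_i) = 12.6/0.233 + 13.5/8.64e-05 = 1.563e+05 d.
K_eq = L / Σ(b_i/K_i) = 26.10 / 1.563e+05 = 0.0001670 m/day.
Q = K_eq · A · (Δh/L) = 0.0001670 × 1640 × (15.4/26.10) = 0.1616 m³/day.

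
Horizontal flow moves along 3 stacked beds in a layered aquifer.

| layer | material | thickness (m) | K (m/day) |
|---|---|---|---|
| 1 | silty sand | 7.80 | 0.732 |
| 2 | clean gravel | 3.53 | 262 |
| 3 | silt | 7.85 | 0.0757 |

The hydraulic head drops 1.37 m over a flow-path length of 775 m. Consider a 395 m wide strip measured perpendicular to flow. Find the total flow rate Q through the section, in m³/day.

650

Flow is parallel to layering, so each bed carries its own Darcy discharge and the transmissivities add.
Σ(K_i·b_i) = 0.732×7.80 + 262×3.53 + 0.0757×7.85 = 931.2 m²/day.
Hydraulic gradient i = Δh / L = 1.37 / 775 = 0.001768.
Q = Σ(K_i·b_i) · W · i = 931.2 × 395 × 0.001768 = 650.2 m³/day.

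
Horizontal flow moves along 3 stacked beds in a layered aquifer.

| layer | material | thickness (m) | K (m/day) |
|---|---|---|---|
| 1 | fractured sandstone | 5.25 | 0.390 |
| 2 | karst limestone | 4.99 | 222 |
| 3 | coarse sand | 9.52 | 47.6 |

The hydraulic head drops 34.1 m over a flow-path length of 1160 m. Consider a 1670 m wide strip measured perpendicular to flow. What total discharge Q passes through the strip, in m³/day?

Flow is parallel to layering, so each bed carries its own Darcy discharge and the transmissivities add.
Σ(K_i·b_i) = 0.390×5.25 + 222×4.99 + 47.6×9.52 = 1563 m²/day.
Hydraulic gradient i = Δh / L = 34.1 / 1160 = 0.02940.
Q = Σ(K_i·b_i) · W · i = 1563 × 1670 × 0.02940 = 76730 m³/day.

76700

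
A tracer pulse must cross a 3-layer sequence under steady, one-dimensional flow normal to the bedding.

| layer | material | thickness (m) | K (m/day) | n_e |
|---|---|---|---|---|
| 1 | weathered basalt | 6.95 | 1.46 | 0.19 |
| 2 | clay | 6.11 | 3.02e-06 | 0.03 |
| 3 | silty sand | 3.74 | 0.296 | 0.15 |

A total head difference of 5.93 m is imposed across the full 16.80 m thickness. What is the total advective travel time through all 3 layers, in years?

With flow normal to the layers, continuity requires the same specific discharge q through every layer.
Σ(b_i/K_i) = 6.95/1.46 + 6.11/3.02e-06 + 3.74/0.296 = 2.023e+06 d.
q = Δh / Σ(b_i/K_i) = 5.93 / 2.023e+06 = 2.931e-06 m/day.
In each layer the seepage velocity is v_i = q/n_i, so the layer transit time is t_i = b_i·n_i / q:
  layer 1 (weathered basalt): t_1 = 6.95 × 0.19 / 2.931e-06 = 4.505e+05 d
  layer 2 (clay): t_2 = 6.11 × 0.03 / 2.931e-06 = 62538 d
  layer 3 (silty sand): t_3 = 3.74 × 0.15 / 2.931e-06 = 1.914e+05 d
Total t = Σ t_i = 7.045e+05 days = 1929 years.

1930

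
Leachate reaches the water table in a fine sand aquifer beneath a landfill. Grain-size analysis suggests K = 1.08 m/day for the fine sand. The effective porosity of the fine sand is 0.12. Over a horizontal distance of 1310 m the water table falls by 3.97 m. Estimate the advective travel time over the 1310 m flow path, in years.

131

Hydraulic gradient i = Δh / L = 3.97 / 1310 = 0.003031.
Darcy flux q = K · i = 1.080 × 0.003031 = 0.003273 m/day.
Seepage velocity v = q / n_e = 0.003273 / 0.12 = 0.02727 m/day.
Travel time t = L / v = 1310 / 0.02727 = 48030 days = 131.5 years.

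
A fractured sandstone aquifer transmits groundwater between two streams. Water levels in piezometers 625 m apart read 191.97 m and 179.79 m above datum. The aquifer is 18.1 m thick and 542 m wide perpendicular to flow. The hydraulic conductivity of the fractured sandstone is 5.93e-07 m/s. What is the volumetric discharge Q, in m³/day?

9.80

Convert K: 5.93e-07 m/s × 86400 = 0.05124 m/day.
Cross-sectional area A = 542 × 18.1 = 9810 m².
Hydraulic gradient i = (191.97 − 179.79) / 625 = 12.18 / 625 = 0.01949.
Darcy's law: Q = K · A · i = 0.05124 × 9810 × 0.01949 = 9.795 m³/day.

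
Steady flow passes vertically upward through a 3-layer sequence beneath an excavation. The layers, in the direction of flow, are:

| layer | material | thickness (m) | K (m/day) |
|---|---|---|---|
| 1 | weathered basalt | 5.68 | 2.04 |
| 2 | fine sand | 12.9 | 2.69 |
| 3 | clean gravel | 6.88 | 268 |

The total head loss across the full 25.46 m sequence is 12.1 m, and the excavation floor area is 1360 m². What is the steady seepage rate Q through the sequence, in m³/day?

2160

Flow is perpendicular to layering, so the layers act in series and the equivalent K is the thickness-weighted harmonic mean.
Total thickness L = 5.68 + 12.9 + 6.88 = 25.46 m.
Σ(b_i/K_i) = 5.68/2.04 + 12.9/2.69 + 6.88/268 = 7.606 d.
K_eq = L / Σ(b_i/K_i) = 25.46 / 7.606 = 3.348 m/day.
Q = K_eq · A · (Δh/L) = 3.348 × 1360 × (12.1/25.46) = 2164 m³/day.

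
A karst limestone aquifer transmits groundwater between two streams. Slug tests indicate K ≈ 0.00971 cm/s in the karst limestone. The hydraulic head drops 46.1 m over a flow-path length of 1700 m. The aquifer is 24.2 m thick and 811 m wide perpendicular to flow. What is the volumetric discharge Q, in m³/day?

Convert K: 0.00971 cm/s × 864 = 8.389 m/day.
Cross-sectional area A = 811 × 24.2 = 19626 m².
Hydraulic gradient i = Δh / L = 46.1 / 1700 = 0.02712.
Darcy's law: Q = K · A · i = 8.389 × 19626 × 0.02712 = 4465 m³/day.

4460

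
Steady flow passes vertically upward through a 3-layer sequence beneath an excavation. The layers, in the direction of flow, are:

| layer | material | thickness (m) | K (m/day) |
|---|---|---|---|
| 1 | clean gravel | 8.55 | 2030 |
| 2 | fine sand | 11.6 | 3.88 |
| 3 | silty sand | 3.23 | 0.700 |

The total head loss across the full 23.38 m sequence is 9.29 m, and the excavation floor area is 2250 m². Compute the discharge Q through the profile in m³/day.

Flow is perpendicular to layering, so the layers act in series and the equivalent K is the thickness-weighted harmonic mean.
Total thickness L = 8.55 + 11.6 + 3.23 = 23.38 m.
Σ(b_i/K_i) = 8.55/2030 + 11.6/3.88 + 3.23/0.700 = 7.608 d.
K_eq = L / Σ(b_i/K_i) = 23.38 / 7.608 = 3.073 m/day.
Q = K_eq · A · (Δh/L) = 3.073 × 2250 × (9.29/23.38) = 2747 m³/day.

2750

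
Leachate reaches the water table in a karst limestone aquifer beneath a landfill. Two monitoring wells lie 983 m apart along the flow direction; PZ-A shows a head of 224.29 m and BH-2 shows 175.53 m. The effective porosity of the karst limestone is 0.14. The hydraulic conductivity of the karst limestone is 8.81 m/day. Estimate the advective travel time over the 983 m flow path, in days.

Hydraulic gradient i = (224.29 − 175.53) / 983 = 48.76 / 983 = 0.04960.
Darcy flux q = K · i = 8.810 × 0.04960 = 0.4370 m/day.
Seepage velocity v = q / n_e = 0.4370 / 0.14 = 3.121 m/day.
Travel time t = L / v = 983 / 3.121 = 314.9 days.

315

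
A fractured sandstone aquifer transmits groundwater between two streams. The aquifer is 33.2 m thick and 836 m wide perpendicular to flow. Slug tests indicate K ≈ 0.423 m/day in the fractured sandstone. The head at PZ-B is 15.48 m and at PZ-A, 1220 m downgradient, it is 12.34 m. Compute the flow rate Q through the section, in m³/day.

Cross-sectional area A = 836 × 33.2 = 27755 m².
Hydraulic gradient i = (15.48 − 12.34) / 1220 = 3.14 / 1220 = 0.002574.
Darcy's law: Q = K · A · i = 0.4230 × 27755 × 0.002574 = 30.22 m³/day.

30.2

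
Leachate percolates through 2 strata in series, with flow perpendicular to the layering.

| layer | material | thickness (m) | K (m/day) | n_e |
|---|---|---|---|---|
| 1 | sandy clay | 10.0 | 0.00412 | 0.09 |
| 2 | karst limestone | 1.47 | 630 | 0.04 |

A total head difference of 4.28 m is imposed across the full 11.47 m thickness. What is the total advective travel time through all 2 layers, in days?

544

With flow normal to the layers, continuity requires the same specific discharge q through every layer.
Σ(b_i/K_i) = 10.0/0.00412 + 1.47/630 = 2427 d.
q = Δh / Σ(b_i/K_i) = 4.28 / 2427 = 0.001763 m/day.
In each layer the seepage velocity is v_i = q/n_i, so the layer transit time is t_i = b_i·n_i / q:
  layer 1 (sandy clay): t_1 = 10.0 × 0.09 / 0.001763 = 510.4 d
  layer 2 (karst limestone): t_2 = 1.47 × 0.04 / 0.001763 = 33.35 d
Total t = Σ t_i = 543.7 days.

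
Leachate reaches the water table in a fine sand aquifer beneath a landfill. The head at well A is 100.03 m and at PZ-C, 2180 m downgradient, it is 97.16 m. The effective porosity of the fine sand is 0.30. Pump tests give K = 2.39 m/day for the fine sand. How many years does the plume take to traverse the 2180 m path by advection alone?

Hydraulic gradient i = (100.03 − 97.16) / 2180 = 2.87 / 2180 = 0.001317.
Darcy flux q = K · i = 2.390 × 0.001317 = 0.003146 m/day.
Seepage velocity v = q / n_e = 0.003146 / 0.30 = 0.01049 m/day.
Travel time t = L / v = 2180 / 0.01049 = 2.079e+05 days = 569.1 years.

569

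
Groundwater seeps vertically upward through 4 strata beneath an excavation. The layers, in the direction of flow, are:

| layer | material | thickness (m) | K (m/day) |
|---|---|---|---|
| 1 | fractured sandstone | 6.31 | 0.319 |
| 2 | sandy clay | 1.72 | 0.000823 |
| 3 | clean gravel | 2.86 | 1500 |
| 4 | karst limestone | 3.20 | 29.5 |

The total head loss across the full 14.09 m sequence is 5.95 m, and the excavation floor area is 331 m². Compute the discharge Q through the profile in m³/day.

0.933

Flow is perpendicular to layering, so the layers act in series and the equivalent K is the thickness-weighted harmonic mean.
Total thickness L = 6.31 + 1.72 + 2.86 + 3.20 = 14.09 m.
Σ(b_i/K_i) = 6.31/0.319 + 1.72/0.000823 + 2.86/1500 + 3.20/29.5 = 2110 d.
K_eq = L / Σ(b_i/K_i) = 14.09 / 2110 = 0.006678 m/day.
Q = K_eq · A · (Δh/L) = 0.006678 × 331 × (5.95/14.09) = 0.9335 m³/day.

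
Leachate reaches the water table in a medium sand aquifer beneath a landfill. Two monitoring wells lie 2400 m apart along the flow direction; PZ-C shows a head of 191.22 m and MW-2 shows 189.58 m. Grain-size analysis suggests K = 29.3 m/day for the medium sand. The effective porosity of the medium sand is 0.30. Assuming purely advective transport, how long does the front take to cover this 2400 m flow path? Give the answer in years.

Hydraulic gradient i = (191.22 − 189.58) / 2400 = 1.64 / 2400 = 0.0006833.
Darcy flux q = K · i = 29.30 × 0.0006833 = 0.02002 m/day.
Seepage velocity v = q / n_e = 0.02002 / 0.30 = 0.06674 m/day.
Travel time t = L / v = 2400 / 0.06674 = 35961 days = 98.46 years.

98.5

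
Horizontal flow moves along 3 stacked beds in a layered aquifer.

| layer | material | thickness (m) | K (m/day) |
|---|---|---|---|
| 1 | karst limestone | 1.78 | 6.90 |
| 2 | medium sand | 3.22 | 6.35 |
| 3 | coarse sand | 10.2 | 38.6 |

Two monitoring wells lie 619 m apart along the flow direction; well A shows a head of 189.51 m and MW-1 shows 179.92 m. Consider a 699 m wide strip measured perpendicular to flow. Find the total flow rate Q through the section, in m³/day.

4620

Flow is parallel to layering, so each bed carries its own Darcy discharge and the transmissivities add.
Σ(K_i·b_i) = 6.90×1.78 + 6.35×3.22 + 38.6×10.2 = 426.4 m²/day.
Hydraulic gradient i = (189.51 − 179.92) / 619 = 9.59 / 619 = 0.01549.
Q = Σ(K_i·b_i) · W · i = 426.4 × 699 × 0.01549 = 4618 m³/day.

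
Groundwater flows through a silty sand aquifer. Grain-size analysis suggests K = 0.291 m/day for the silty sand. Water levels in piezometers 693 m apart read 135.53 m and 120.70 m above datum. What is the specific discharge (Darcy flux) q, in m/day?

Hydraulic gradient i = (135.53 − 120.70) / 693 = 14.83 / 693 = 0.02140.
Specific discharge q = K · i = 0.2910 × 0.02140 = 0.006227 m/day.

0.00623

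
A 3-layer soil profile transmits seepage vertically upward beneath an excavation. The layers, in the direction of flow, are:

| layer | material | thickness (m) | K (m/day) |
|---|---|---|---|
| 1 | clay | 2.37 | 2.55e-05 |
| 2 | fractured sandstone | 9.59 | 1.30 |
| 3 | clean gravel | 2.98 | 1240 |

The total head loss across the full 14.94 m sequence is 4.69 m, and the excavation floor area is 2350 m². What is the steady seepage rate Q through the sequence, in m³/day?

0.119

Flow is perpendicular to layering, so the layers act in series and the equivalent K is the thickness-weighted harmonic mean.
Total thickness L = 2.37 + 9.59 + 2.98 = 14.94 m.
Σ(b_i/K_i) = 2.37/2.55e-05 + 9.59/1.30 + 2.98/1240 = 92949 d.
K_eq = L / Σ(b_i/K_i) = 14.94 / 92949 = 0.0001607 m/day.
Q = K_eq · A · (Δh/L) = 0.0001607 × 2350 × (4.69/14.94) = 0.1186 m³/day.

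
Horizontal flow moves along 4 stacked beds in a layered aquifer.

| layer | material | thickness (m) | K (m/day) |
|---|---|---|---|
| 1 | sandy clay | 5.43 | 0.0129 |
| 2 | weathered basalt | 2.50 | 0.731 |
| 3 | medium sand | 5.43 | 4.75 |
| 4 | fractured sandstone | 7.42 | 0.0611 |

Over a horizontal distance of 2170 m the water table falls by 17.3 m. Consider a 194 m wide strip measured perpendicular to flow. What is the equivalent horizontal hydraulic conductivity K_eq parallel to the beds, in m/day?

Flow is parallel to layering, so each bed carries its own Darcy discharge and the transmissivities add.
Σ(K_i·b_i) = 0.0129×5.43 + 0.731×2.50 + 4.75×5.43 + 0.0611×7.42 = 28.14 m²/day.
Total thickness b = 20.78 m, so K_eq = Σ(K_i·b_i)/b = 1.354 m/day.

1.35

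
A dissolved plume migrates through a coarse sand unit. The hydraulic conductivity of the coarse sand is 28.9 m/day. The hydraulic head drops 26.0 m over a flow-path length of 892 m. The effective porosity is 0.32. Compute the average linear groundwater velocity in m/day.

Hydraulic gradient i = Δh / L = 26.0 / 892 = 0.02915.
Darcy flux q = K · i = 28.90 × 0.02915 = 0.8424 m/day.
Seepage velocity v = q / n_e = 0.8424 / 0.32 = 2.632 m/day.

2.63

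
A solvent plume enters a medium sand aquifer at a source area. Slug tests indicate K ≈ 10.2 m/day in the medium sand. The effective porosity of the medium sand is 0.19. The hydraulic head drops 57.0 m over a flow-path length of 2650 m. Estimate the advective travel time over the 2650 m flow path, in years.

6.28

Hydraulic gradient i = Δh / L = 57.0 / 2650 = 0.02151.
Darcy flux q = K · i = 10.20 × 0.02151 = 0.2194 m/day.
Seepage velocity v = q / n_e = 0.2194 / 0.19 = 1.155 m/day.
Travel time t = L / v = 2650 / 1.155 = 2295 days = 6.283 years.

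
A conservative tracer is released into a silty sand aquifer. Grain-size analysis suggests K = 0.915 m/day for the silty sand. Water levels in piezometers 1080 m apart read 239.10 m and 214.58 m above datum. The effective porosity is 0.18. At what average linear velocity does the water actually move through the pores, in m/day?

Hydraulic gradient i = (239.10 − 214.58) / 1080 = 24.52 / 1080 = 0.02270.
Darcy flux q = K · i = 0.9150 × 0.02270 = 0.02077 m/day.
Seepage velocity v = q / n_e = 0.02077 / 0.18 = 0.1154 m/day.

0.115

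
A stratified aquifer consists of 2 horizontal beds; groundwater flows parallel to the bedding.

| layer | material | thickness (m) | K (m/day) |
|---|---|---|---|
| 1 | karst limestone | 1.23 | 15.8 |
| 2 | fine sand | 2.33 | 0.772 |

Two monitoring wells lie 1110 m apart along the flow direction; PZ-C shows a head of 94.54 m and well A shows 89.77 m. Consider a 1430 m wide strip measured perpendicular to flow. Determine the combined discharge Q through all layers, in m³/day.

Flow is parallel to layering, so each bed carries its own Darcy discharge and the transmissivities add.
Σ(K_i·b_i) = 15.8×1.23 + 0.772×2.33 = 21.23 m²/day.
Hydraulic gradient i = (94.54 − 89.77) / 1110 = 4.77 / 1110 = 0.004297.
Q = Σ(K_i·b_i) · W · i = 21.23 × 1430 × 0.004297 = 130.5 m³/day.

130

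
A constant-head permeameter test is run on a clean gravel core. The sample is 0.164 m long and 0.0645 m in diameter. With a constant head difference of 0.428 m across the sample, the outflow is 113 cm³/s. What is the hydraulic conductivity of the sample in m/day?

Cross-sectional area A = π·(d/2)² = π × (0.0645/2)² = 0.003267 m².
Convert discharge: 113 cm³/s = 0.0001130 m³/s.
Darcy's law rearranged: K = Q·L / (A·Δh) = 0.0001130 × 0.164 / (0.003267 × 0.428) = 0.01325 m/s = 1145 m/day.

1140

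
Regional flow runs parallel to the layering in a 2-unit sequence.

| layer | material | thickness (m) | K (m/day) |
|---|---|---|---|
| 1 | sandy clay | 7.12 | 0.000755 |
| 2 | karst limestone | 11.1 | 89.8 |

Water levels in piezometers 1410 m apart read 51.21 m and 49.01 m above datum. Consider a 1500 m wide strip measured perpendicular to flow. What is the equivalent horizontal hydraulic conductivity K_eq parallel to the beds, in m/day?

54.7

Flow is parallel to layering, so each bed carries its own Darcy discharge and the transmissivities add.
Σ(K_i·b_i) = 0.000755×7.12 + 89.8×11.1 = 996.8 m²/day.
Total thickness b = 18.22 m, so K_eq = Σ(K_i·b_i)/b = 54.71 m/day.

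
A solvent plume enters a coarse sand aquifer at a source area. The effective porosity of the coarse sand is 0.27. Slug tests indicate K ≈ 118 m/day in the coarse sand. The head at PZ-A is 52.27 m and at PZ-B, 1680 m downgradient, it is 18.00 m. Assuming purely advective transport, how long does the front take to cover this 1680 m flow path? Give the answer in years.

Hydraulic gradient i = (52.27 − 18.00) / 1680 = 34.27 / 1680 = 0.02040.
Darcy flux q = K · i = 118.0 × 0.02040 = 2.407 m/day.
Seepage velocity v = q / n_e = 2.407 / 0.27 = 8.915 m/day.
Travel time t = L / v = 1680 / 8.915 = 188.4 days = 0.5159 years.

0.516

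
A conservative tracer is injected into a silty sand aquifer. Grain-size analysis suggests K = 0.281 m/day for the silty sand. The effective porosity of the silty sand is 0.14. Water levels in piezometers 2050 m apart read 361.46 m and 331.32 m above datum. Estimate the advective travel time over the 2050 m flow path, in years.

190

Hydraulic gradient i = (361.46 − 331.32) / 2050 = 30.14 / 2050 = 0.01470.
Darcy flux q = K · i = 0.2810 × 0.01470 = 0.004131 m/day.
Seepage velocity v = q / n_e = 0.004131 / 0.14 = 0.02951 m/day.
Travel time t = L / v = 2050 / 0.02951 = 69468 days = 190.2 years.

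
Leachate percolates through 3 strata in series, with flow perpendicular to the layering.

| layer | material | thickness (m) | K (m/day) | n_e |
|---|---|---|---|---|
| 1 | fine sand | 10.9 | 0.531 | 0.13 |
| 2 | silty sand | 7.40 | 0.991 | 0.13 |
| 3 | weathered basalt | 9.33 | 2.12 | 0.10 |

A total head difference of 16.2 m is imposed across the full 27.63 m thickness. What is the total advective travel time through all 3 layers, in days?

6.62

With flow normal to the layers, continuity requires the same specific discharge q through every layer.
Σ(b_i/K_i) = 10.9/0.531 + 7.40/0.991 + 9.33/2.12 = 32.40 d.
q = Δh / Σ(b_i/K_i) = 16.2 / 32.40 = 0.5001 m/day.
In each layer the seepage velocity is v_i = q/n_i, so the layer transit time is t_i = b_i·n_i / q:
  layer 1 (fine sand): t_1 = 10.9 × 0.13 / 0.5001 = 2.834 d
  layer 2 (silty sand): t_2 = 7.40 × 0.13 / 0.5001 = 1.924 d
  layer 3 (weathered basalt): t_3 = 9.33 × 0.10 / 0.5001 = 1.866 d
Total t = Σ t_i = 6.623 days.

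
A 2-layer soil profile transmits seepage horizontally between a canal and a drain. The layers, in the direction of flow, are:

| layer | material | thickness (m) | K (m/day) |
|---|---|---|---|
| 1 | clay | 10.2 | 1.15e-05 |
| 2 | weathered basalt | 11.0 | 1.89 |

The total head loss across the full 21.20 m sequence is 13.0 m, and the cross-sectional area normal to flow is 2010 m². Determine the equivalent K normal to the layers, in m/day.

2.39e-05

Flow is perpendicular to layering, so the layers act in series and the equivalent K is the thickness-weighted harmonic mean.
Total thickness L = 10.2 + 11.0 = 21.20 m.
Σ(b_i/K_i) = 10.2/1.15e-05 + 11.0/1.89 = 8.870e+05 d.
K_eq = L / Σ(b_i/K_i) = 21.20 / 8.870e+05 = 2.390e-05 m/day.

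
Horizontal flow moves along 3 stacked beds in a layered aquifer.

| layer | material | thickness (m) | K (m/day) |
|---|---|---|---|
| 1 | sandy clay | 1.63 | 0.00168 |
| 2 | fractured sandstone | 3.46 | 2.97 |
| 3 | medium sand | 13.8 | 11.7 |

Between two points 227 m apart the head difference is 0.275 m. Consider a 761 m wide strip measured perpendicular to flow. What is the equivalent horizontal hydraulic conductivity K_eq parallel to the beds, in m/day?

9.09

Flow is parallel to layering, so each bed carries its own Darcy discharge and the transmissivities add.
Σ(K_i·b_i) = 0.00168×1.63 + 2.97×3.46 + 11.7×13.8 = 171.7 m²/day.
Total thickness b = 18.89 m, so K_eq = Σ(K_i·b_i)/b = 9.092 m/day.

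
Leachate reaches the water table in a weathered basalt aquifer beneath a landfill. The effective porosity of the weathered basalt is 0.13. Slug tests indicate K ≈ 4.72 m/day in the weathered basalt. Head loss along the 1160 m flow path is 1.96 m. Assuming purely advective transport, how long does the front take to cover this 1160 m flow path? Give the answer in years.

51.8

Hydraulic gradient i = Δh / L = 1.96 / 1160 = 0.001690.
Darcy flux q = K · i = 4.720 × 0.001690 = 0.007975 m/day.
Seepage velocity v = q / n_e = 0.007975 / 0.13 = 0.06135 m/day.
Travel time t = L / v = 1160 / 0.06135 = 18909 days = 51.77 years.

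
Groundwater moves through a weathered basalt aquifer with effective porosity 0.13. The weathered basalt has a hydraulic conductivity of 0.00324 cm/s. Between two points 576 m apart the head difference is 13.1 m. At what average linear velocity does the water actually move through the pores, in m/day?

Convert K: 0.00324 cm/s × 864 = 2.799 m/day.
Hydraulic gradient i = Δh / L = 13.1 / 576 = 0.02274.
Darcy flux q = K · i = 2.799 × 0.02274 = 0.06367 m/day.
Seepage velocity v = q / n_e = 0.06367 / 0.13 = 0.4897 m/day.

0.490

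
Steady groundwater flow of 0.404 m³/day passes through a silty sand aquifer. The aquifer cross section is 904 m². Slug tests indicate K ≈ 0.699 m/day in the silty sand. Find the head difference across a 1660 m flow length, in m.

1.06

From Q = K·A·i, i = Q / (K·A) = 0.404 / (0.6990 × 904.0) = 0.0006393.
Head loss Δh = i · L = 0.0006393 × 1660 = 1.061 m.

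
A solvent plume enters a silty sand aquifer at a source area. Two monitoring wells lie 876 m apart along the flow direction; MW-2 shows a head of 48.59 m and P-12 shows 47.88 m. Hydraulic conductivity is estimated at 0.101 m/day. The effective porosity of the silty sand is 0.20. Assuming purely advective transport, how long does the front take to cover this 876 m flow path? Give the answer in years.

Hydraulic gradient i = (48.59 − 47.88) / 876 = 0.71 / 876 = 0.0008105.
Darcy flux q = K · i = 0.1010 × 0.0008105 = 8.186e-05 m/day.
Seepage velocity v = q / n_e = 8.186e-05 / 0.20 = 0.0004093 m/day.
Travel time t = L / v = 876 / 0.0004093 = 2.140e+06 days = 5860 years.

5860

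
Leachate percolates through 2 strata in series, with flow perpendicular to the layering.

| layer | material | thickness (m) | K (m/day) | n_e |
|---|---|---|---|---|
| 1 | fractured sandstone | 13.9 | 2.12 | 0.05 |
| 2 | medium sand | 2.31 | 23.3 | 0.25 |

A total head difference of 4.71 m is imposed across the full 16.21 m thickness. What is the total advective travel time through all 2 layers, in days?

1.80

With flow normal to the layers, continuity requires the same specific discharge q through every layer.
Σ(b_i/K_i) = 13.9/2.12 + 2.31/23.3 = 6.656 d.
q = Δh / Σ(b_i/K_i) = 4.71 / 6.656 = 0.7077 m/day.
In each layer the seepage velocity is v_i = q/n_i, so the layer transit time is t_i = b_i·n_i / q:
  layer 1 (fractured sandstone): t_1 = 13.9 × 0.05 / 0.7077 = 0.9821 d
  layer 2 (medium sand): t_2 = 2.31 × 0.25 / 0.7077 = 0.8161 d
Total t = Σ t_i = 1.798 days.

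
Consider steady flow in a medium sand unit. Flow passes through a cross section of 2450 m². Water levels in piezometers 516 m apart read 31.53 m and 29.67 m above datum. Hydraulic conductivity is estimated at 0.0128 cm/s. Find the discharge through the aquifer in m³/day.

97.7

Convert K: 0.0128 cm/s × 864 = 11.06 m/day.
Hydraulic gradient i = (31.53 − 29.67) / 516 = 1.86 / 516 = 0.003605.
Darcy's law: Q = K · A · i = 11.06 × 2450 × 0.003605 = 97.67 m³/day.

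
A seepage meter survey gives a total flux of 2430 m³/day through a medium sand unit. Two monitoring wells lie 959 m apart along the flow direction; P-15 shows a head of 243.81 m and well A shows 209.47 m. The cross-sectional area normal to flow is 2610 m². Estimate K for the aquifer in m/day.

26.0

Hydraulic gradient i = (243.81 − 209.47) / 959 = 34.34 / 959 = 0.03581.
From Q = K·A·i, K = Q / (A·i) = 2430 / (2610 × 0.03581) = 26.00 m/day.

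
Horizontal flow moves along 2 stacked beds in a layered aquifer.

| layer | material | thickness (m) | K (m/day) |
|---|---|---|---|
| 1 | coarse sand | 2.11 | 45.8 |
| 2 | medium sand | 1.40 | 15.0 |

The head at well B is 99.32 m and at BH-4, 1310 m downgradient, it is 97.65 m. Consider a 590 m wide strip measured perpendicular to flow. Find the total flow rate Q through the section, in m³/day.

88.5

Flow is parallel to layering, so each bed carries its own Darcy discharge and the transmissivities add.
Σ(K_i·b_i) = 45.8×2.11 + 15.0×1.40 = 117.6 m²/day.
Hydraulic gradient i = (99.32 − 97.65) / 1310 = 1.67 / 1310 = 0.001275.
Q = Σ(K_i·b_i) · W · i = 117.6 × 590 × 0.001275 = 88.48 m³/day.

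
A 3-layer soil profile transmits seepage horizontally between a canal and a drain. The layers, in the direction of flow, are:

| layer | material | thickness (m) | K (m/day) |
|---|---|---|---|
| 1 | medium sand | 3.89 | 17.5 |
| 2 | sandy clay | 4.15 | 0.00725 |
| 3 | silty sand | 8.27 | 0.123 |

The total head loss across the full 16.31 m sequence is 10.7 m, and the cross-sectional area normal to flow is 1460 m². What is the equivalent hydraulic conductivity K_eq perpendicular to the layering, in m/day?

Flow is perpendicular to layering, so the layers act in series and the equivalent K is the thickness-weighted harmonic mean.
Total thickness L = 3.89 + 4.15 + 8.27 = 16.31 m.
Σ(b_i/K_i) = 3.89/17.5 + 4.15/0.00725 + 8.27/0.123 = 639.9 d.
K_eq = L / Σ(b_i/K_i) = 16.31 / 639.9 = 0.02549 m/day.

0.0255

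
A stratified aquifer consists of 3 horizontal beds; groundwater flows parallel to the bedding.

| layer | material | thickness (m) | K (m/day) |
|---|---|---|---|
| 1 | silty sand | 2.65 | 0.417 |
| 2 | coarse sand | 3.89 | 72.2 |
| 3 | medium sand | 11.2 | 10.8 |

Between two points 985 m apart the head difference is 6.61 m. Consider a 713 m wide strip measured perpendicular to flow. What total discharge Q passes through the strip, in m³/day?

1930

Flow is parallel to layering, so each bed carries its own Darcy discharge and the transmissivities add.
Σ(K_i·b_i) = 0.417×2.65 + 72.2×3.89 + 10.8×11.2 = 402.9 m²/day.
Hydraulic gradient i = Δh / L = 6.61 / 985 = 0.006711.
Q = Σ(K_i·b_i) · W · i = 402.9 × 713 × 0.006711 = 1928 m³/day.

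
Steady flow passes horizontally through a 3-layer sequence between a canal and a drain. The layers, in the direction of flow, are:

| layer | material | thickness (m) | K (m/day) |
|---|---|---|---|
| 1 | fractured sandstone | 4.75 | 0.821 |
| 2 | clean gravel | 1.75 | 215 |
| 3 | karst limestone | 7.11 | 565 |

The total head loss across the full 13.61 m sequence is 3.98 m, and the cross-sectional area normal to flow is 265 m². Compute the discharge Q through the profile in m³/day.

182

Flow is perpendicular to layering, so the layers act in series and the equivalent K is the thickness-weighted harmonic mean.
Total thickness L = 4.75 + 1.75 + 7.11 = 13.61 m.
Σ(b_i/K_i) = 4.75/0.821 + 1.75/215 + 7.11/565 = 5.806 d.
K_eq = L / Σ(b_i/K_i) = 13.61 / 5.806 = 2.344 m/day.
Q = K_eq · A · (Δh/L) = 2.344 × 265 × (3.98/13.61) = 181.6 m³/day.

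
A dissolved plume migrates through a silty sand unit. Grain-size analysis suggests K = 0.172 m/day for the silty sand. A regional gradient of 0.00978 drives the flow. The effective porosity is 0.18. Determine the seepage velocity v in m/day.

Hydraulic gradient i = 0.00978.
Darcy flux q = K · i = 0.1720 × 0.009780 = 0.001682 m/day.
Seepage velocity v = q / n_e = 0.001682 / 0.18 = 0.009345 m/day.

0.00935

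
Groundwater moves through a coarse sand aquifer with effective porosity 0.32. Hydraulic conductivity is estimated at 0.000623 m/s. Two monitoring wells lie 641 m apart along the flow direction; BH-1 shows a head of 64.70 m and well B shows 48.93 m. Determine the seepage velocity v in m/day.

4.14

Convert K: 0.000623 m/s × 86400 = 53.83 m/day.
Hydraulic gradient i = (64.70 − 48.93) / 641 = 15.77 / 641 = 0.02460.
Darcy flux q = K · i = 53.83 × 0.02460 = 1.324 m/day.
Seepage velocity v = q / n_e = 1.324 / 0.32 = 4.138 m/day.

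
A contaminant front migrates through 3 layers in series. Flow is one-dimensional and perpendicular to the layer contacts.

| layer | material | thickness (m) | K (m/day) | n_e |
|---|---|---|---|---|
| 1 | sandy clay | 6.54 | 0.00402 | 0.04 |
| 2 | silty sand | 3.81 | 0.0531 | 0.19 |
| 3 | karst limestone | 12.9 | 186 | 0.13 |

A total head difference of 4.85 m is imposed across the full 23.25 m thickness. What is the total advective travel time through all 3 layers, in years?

2.55

With flow normal to the layers, continuity requires the same specific discharge q through every layer.
Σ(b_i/K_i) = 6.54/0.00402 + 3.81/0.0531 + 12.9/186 = 1699 d.
q = Δh / Σ(b_i/K_i) = 4.85 / 1699 = 0.002855 m/day.
In each layer the seepage velocity is v_i = q/n_i, so the layer transit time is t_i = b_i·n_i / q:
  layer 1 (sandy clay): t_1 = 6.54 × 0.04 / 0.002855 = 91.62 d
  layer 2 (silty sand): t_2 = 3.81 × 0.19 / 0.002855 = 253.5 d
  layer 3 (karst limestone): t_3 = 12.9 × 0.13 / 0.002855 = 587.4 d
Total t = Σ t_i = 932.5 days = 2.553 years.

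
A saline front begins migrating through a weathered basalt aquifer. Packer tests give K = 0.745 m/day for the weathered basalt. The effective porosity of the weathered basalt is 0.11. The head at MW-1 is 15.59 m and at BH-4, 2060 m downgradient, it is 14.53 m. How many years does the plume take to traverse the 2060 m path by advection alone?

Hydraulic gradient i = (15.59 − 14.53) / 2060 = 1.06 / 2060 = 0.0005146.
Darcy flux q = K · i = 0.7450 × 0.0005146 = 0.0003833 m/day.
Seepage velocity v = q / n_e = 0.0003833 / 0.11 = 0.003485 m/day.
Travel time t = L / v = 2060 / 0.003485 = 5.911e+05 days = 1618 years.

1620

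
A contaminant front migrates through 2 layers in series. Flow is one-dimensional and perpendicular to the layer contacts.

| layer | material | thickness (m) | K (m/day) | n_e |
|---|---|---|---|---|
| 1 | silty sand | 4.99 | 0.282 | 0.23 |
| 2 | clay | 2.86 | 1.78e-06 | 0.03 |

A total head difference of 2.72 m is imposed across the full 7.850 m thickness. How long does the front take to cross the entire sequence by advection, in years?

1990

With flow normal to the layers, continuity requires the same specific discharge q through every layer.
Σ(b_i/K_i) = 4.99/0.282 + 2.86/1.78e-06 = 1.607e+06 d.
q = Δh / Σ(b_i/K_i) = 2.72 / 1.607e+06 = 1.693e-06 m/day.
In each layer the seepage velocity is v_i = q/n_i, so the layer transit time is t_i = b_i·n_i / q:
  layer 1 (silty sand): t_1 = 4.99 × 0.23 / 1.693e-06 = 6.780e+05 d
  layer 2 (clay): t_2 = 2.86 × 0.03 / 1.693e-06 = 50684 d
Total t = Σ t_i = 7.287e+05 days = 1995 years.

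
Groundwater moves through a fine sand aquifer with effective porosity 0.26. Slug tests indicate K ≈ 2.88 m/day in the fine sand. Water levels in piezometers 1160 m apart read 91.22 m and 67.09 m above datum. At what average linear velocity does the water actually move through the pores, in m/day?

Hydraulic gradient i = (91.22 − 67.09) / 1160 = 24.13 / 1160 = 0.02080.
Darcy flux q = K · i = 2.880 × 0.02080 = 0.05991 m/day.
Seepage velocity v = q / n_e = 0.05991 / 0.26 = 0.2304 m/day.

0.230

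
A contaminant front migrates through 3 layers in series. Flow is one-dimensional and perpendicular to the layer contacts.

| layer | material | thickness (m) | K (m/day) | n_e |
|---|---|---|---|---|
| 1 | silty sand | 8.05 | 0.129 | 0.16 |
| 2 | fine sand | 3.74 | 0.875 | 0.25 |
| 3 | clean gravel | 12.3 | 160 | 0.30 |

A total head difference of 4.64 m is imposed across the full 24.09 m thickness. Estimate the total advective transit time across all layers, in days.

With flow normal to the layers, continuity requires the same specific discharge q through every layer.
Σ(b_i/K_i) = 8.05/0.129 + 3.74/0.875 + 12.3/160 = 66.75 d.
q = Δh / Σ(b_i/K_i) = 4.64 / 66.75 = 0.06951 m/day.
In each layer the seepage velocity is v_i = q/n_i, so the layer transit time is t_i = b_i·n_i / q:
  layer 1 (silty sand): t_1 = 8.05 × 0.16 / 0.06951 = 18.53 d
  layer 2 (fine sand): t_2 = 3.74 × 0.25 / 0.06951 = 13.45 d
  layer 3 (clean gravel): t_3 = 12.3 × 0.30 / 0.06951 = 53.09 d
Total t = Σ t_i = 85.07 days.

85.1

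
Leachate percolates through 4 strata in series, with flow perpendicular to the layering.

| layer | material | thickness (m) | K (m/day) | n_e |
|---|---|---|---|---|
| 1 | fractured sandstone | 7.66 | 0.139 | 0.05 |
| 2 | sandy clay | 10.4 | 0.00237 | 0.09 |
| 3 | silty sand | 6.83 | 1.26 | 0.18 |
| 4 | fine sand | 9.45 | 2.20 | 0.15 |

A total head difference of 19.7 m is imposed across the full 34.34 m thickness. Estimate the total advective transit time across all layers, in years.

2.45

With flow normal to the layers, continuity requires the same specific discharge q through every layer.
Σ(b_i/K_i) = 7.66/0.139 + 10.4/0.00237 + 6.83/1.26 + 9.45/2.20 = 4453 d.
q = Δh / Σ(b_i/K_i) = 19.7 / 4453 = 0.004424 m/day.
In each layer the seepage velocity is v_i = q/n_i, so the layer transit time is t_i = b_i·n_i / q:
  layer 1 (fractured sandstone): t_1 = 7.66 × 0.05 / 0.004424 = 86.57 d
  layer 2 (sandy clay): t_2 = 10.4 × 0.09 / 0.004424 = 211.6 d
  layer 3 (silty sand): t_3 = 6.83 × 0.18 / 0.004424 = 277.9 d
  layer 4 (fine sand): t_4 = 9.45 × 0.15 / 0.004424 = 320.4 d
Total t = Σ t_i = 896.5 days = 2.454 years.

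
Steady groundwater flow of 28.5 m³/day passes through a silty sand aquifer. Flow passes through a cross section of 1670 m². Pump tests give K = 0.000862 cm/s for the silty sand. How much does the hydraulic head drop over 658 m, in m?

Convert K: 0.000862 cm/s × 864 = 0.7448 m/day.
From Q = K·A·i, i = Q / (K·A) = 28.5 / (0.7448 × 1670) = 0.02291.
Head loss Δh = i · L = 0.02291 × 658 = 15.08 m.

15.1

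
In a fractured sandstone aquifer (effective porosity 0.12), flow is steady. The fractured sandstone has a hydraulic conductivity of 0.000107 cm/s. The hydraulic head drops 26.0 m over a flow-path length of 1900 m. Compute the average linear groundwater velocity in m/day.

Convert K: 0.000107 cm/s × 864 = 0.09245 m/day.
Hydraulic gradient i = Δh / L = 26.0 / 1900 = 0.01368.
Darcy flux q = K · i = 0.09245 × 0.01368 = 0.001265 m/day.
Seepage velocity v = q / n_e = 0.001265 / 0.12 = 0.01054 m/day.

0.0105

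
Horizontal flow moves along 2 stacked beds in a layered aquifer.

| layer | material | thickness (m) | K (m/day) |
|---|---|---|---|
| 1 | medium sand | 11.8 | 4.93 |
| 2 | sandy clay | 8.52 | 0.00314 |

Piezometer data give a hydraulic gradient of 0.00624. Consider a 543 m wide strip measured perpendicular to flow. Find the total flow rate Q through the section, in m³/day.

Flow is parallel to layering, so each bed carries its own Darcy discharge and the transmissivities add.
Σ(K_i·b_i) = 4.93×11.8 + 0.00314×8.52 = 58.20 m²/day.
Hydraulic gradient i = 0.00624.
Q = Σ(K_i·b_i) · W · i = 58.20 × 543 × 0.006240 = 197.2 m³/day.

197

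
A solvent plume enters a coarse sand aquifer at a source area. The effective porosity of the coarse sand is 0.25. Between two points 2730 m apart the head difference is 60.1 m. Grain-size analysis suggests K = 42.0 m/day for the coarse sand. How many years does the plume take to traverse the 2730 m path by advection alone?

2.02

Hydraulic gradient i = Δh / L = 60.1 / 2730 = 0.02201.
Darcy flux q = K · i = 42.00 × 0.02201 = 0.9246 m/day.
Seepage velocity v = q / n_e = 0.9246 / 0.25 = 3.698 m/day.
Travel time t = L / v = 2730 / 3.698 = 738.1 days = 2.021 years.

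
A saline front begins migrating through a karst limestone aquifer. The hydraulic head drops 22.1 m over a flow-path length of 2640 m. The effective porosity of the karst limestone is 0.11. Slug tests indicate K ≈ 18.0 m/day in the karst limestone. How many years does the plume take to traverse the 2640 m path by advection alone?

5.28

Hydraulic gradient i = Δh / L = 22.1 / 2640 = 0.008371.
Darcy flux q = K · i = 18.00 × 0.008371 = 0.1507 m/day.
Seepage velocity v = q / n_e = 0.1507 / 0.11 = 1.370 m/day.
Travel time t = L / v = 2640 / 1.370 = 1927 days = 5.276 years.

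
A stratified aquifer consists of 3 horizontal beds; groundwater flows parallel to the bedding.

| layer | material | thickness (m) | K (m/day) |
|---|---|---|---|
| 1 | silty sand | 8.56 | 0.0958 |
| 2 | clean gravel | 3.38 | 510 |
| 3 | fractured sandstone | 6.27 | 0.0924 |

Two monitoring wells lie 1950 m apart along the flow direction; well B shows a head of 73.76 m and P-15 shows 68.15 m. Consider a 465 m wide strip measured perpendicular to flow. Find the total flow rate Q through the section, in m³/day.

Flow is parallel to layering, so each bed carries its own Darcy discharge and the transmissivities add.
Σ(K_i·b_i) = 0.0958×8.56 + 510×3.38 + 0.0924×6.27 = 1725 m²/day.
Hydraulic gradient i = (73.76 − 68.15) / 1950 = 5.61 / 1950 = 0.002877.
Q = Σ(K_i·b_i) · W · i = 1725 × 465 × 0.002877 = 2308 m³/day.

2310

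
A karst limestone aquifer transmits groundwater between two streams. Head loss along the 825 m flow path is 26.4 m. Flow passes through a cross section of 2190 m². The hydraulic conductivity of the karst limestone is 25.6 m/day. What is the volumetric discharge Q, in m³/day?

Hydraulic gradient i = Δh / L = 26.4 / 825 = 0.03200.
Darcy's law: Q = K · A · i = 25.60 × 2190 × 0.03200 = 1794 m³/day.

1790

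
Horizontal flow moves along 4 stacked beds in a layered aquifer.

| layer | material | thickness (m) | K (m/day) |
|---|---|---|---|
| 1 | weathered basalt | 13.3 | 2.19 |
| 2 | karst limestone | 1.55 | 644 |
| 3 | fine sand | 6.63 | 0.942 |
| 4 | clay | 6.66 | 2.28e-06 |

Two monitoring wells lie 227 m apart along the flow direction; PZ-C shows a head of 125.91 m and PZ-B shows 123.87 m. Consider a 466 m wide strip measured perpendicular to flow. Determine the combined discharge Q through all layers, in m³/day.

4330

Flow is parallel to layering, so each bed carries its own Darcy discharge and the transmissivities add.
Σ(K_i·b_i) = 2.19×13.3 + 644×1.55 + 0.942×6.63 + 2.28e-06×6.66 = 1034 m²/day.
Hydraulic gradient i = (125.91 − 123.87) / 227 = 2.04 / 227 = 0.008987.
Q = Σ(K_i·b_i) · W · i = 1034 × 466 × 0.008987 = 4328 m³/day.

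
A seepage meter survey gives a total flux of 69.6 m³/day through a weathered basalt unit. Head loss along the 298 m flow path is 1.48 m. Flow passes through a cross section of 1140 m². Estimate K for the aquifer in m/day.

Hydraulic gradient i = Δh / L = 1.48 / 298 = 0.004966.
From Q = K·A·i, K = Q / (A·i) = 69.6 / (1140 × 0.004966) = 12.29 m/day.

12.3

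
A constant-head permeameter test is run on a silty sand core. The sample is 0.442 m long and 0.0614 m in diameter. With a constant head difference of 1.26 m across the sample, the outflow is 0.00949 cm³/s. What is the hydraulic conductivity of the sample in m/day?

0.0971

Cross-sectional area A = π·(d/2)² = π × (0.0614/2)² = 0.002961 m².
Convert discharge: 0.00949 cm³/s = 9.490e-09 m³/s.
Darcy's law rearranged: K = Q·L / (A·Δh) = 9.490e-09 × 0.442 / (0.002961 × 1.26) = 1.124e-06 m/s = 0.09714 m/day.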